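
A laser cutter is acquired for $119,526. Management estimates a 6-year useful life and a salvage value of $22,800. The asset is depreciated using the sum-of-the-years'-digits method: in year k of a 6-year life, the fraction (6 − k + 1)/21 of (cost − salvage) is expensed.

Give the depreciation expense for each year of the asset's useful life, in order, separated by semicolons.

$27,636; $23,030; $18,424; $13,818; $9,212; $4,606

Depreciable base = $119,526 − $22,800 = $96,726.
Sum of the years' digits = 6+5+4+3+2+1 = 21.
Year 1: $96,726 × 6/21 = $27,636. Book value $91,890.
Year 2: $96,726 × 5/21 = $23,030. Book value $68,860.
Year 3: $96,726 × 4/21 = $18,424. Book value $50,436.
Year 4: $96,726 × 3/21 = $13,818. Book value $36,618.
Year 5: $96,726 × 2/21 = $9,212. Book value $27,406.
Year 6: $96,726 × 1/21 = $4,606. Book value $22,800.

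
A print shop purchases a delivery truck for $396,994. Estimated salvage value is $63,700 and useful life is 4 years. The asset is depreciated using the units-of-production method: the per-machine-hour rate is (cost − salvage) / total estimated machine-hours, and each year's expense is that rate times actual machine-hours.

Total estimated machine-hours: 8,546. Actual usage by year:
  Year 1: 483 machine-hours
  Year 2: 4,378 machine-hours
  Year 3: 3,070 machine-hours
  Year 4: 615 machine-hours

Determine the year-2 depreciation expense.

$170,742

Depreciable base = $396,994 − $63,700 = $333,294.
Rate = $333,294 / 8,546 machine-hours = $39 per machine-hour.
Year 1: 483 × $39 = $18,837. Book value $378,157.
Year 2: 4,378 × $39 = $170,742. Book value $207,415.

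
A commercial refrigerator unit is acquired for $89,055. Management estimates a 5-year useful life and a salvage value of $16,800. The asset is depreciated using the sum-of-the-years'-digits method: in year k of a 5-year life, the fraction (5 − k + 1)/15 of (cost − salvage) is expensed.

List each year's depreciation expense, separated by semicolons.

Depreciable base = $89,055 − $16,800 = $72,255.
Sum of the years' digits = 5+4+3+2+1 = 15.
Year 1: $72,255 × 5/15 = $24,085. Book value $64,970.
Year 2: $72,255 × 4/15 = $19,268. Book value $45,702.
Year 3: $72,255 × 3/15 = $14,451. Book value $31,251.
Year 4: $72,255 × 2/15 = $9,634. Book value $21,617.
Year 5: $72,255 × 1/15 = $4,817. Book value $16,800.

$24,085; $19,268; $14,451; $9,634; $4,817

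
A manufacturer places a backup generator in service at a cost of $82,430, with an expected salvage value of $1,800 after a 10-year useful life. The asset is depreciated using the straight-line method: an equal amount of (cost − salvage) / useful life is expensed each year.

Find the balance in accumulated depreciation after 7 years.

Depreciable base = $82,430 − $1,800 = $80,630.
Annual expense = $80,630 / 10 = $8,063.
End of year 1: book value $74,367.
End of year 2: book value $66,304.
End of year 3: book value $58,241.
End of year 4: book value $50,178.
End of year 5: book value $42,115.
End of year 6: book value $34,052.
End of year 7: book value $25,989.
Accumulated through year 7 = $82,430 − $25,989 = $56,441.

$56,441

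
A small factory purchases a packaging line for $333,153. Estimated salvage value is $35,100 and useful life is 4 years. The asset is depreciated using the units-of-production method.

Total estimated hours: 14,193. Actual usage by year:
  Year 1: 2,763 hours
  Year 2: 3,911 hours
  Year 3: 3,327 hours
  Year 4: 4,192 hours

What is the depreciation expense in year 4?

Depreciable base = $333,153 − $35,100 = $298,053.
Rate = $298,053 / 14,193 hours = $21 per hour.
Year 1: 2,763 × $21 = $58,023. Book value $275,130.
Year 2: 3,911 × $21 = $82,131. Book value $192,999.
Year 3: 3,327 × $21 = $69,867. Book value $123,132.
Year 4: 4,192 × $21 = $88,032. Book value $35,100.

$88,032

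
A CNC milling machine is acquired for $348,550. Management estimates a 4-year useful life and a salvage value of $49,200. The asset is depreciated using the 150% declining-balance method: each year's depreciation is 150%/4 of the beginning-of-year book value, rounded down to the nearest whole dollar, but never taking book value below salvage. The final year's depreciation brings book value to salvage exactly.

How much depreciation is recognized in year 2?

Depreciable base = $348,550 − $49,200 = $299,350.
Year 1: ⌊$348,550 × 150%/4⌋ = $130,706. Book value $217,844.
Year 2: ⌊$217,844 × 150%/4⌋ = $81,691. Book value $136,153.

$81,691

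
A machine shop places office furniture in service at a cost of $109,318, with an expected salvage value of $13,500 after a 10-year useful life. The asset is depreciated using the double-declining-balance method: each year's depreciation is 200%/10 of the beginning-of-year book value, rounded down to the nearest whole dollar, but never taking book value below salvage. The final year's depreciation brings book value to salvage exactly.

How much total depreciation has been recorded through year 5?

Depreciable base = $109,318 − $13,500 = $95,818.
Year 1: ⌊$109,318 × 200%/10⌋ = $21,863. Book value $87,455.
Year 2: ⌊$87,455 × 200%/10⌋ = $17,491. Book value $69,964.
Year 3: ⌊$69,964 × 200%/10⌋ = $13,992. Book value $55,972.
Year 4: ⌊$55,972 × 200%/10⌋ = $11,194. Book value $44,778.
Year 5: ⌊$44,778 × 200%/10⌋ = $8,955. Book value $35,823.
Accumulated through year 5 = $109,318 − $35,823 = $73,495.

$73,495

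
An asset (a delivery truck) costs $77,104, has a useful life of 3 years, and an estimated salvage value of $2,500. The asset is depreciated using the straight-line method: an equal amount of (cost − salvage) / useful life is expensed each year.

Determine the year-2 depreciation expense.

Depreciable base = $77,104 − $2,500 = $74,604.
Annual expense = $74,604 / 3 = $24,868.

$24,868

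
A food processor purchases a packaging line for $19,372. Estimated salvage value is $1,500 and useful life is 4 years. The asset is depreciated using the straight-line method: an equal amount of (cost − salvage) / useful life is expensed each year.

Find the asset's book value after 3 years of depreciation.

$5,968

Depreciable base = $19,372 − $1,500 = $17,872.
Annual expense = $17,872 / 4 = $4,468.
End of year 1: book value $14,904.
End of year 2: book value $10,436.
End of year 3: book value $5,968.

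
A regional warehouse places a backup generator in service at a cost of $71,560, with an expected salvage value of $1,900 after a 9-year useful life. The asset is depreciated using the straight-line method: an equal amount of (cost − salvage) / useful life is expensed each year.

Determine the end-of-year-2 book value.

Depreciable base = $71,560 − $1,900 = $69,660.
Annual expense = $69,660 / 9 = $7,740.
End of year 1: book value $63,820.
End of year 2: book value $56,080.

$56,080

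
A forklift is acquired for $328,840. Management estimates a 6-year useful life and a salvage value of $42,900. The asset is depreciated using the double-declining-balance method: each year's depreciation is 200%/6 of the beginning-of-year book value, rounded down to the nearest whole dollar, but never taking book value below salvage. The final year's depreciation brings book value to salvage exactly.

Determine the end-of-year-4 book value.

Depreciable base = $328,840 − $42,900 = $285,940.
Year 1: ⌊$328,840 × 200%/6⌋ = $109,613. Book value $219,227.
Year 2: ⌊$219,227 × 200%/6⌋ = $73,075. Book value $146,152.
Year 3: ⌊$146,152 × 200%/6⌋ = $48,717. Book value $97,435.
Year 4: ⌊$97,435 × 200%/6⌋ = $32,478. Book value $64,957.

$64,957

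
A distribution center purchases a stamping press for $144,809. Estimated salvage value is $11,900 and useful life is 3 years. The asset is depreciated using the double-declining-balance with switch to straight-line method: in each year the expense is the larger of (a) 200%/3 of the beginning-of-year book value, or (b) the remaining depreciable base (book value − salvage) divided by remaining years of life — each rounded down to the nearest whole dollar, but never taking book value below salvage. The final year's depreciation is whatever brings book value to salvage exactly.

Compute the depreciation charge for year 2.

$32,180

Depreciable base = $144,809 − $11,900 = $132,909.
Year 1: DB = ⌊$144,809 × 200%/3⌋ = $96,539; SL = ⌊$132,909/3⌋ = $44,303 → take DB $96,539. Book value $48,270.
Year 2: DB = ⌊$48,270 × 200%/3⌋ = $32,180; SL = ⌊$36,370/2⌋ = $18,185 → take DB $32,180. Book value $16,090.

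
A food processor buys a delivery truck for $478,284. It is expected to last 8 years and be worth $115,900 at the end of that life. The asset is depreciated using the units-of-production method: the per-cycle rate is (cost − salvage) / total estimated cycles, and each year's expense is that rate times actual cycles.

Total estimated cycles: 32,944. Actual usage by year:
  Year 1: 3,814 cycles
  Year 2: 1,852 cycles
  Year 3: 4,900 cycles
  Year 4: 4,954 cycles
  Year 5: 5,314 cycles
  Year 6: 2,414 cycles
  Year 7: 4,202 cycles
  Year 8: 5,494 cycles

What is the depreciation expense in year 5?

$58,454

Depreciable base = $478,284 − $115,900 = $362,384.
Rate = $362,384 / 32,944 cycles = $11 per cycle.
Year 1: 3,814 × $11 = $41,954. Book value $436,330.
Year 2: 1,852 × $11 = $20,372. Book value $415,958.
Year 3: 4,900 × $11 = $53,900. Book value $362,058.
Year 4: 4,954 × $11 = $54,494. Book value $307,564.
Year 5: 5,314 × $11 = $58,454. Book value $249,110.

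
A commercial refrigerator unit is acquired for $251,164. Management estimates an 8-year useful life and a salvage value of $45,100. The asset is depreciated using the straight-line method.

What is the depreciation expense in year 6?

Depreciable base = $251,164 − $45,100 = $206,064.
Annual expense = $206,064 / 8 = $25,758.

$25,758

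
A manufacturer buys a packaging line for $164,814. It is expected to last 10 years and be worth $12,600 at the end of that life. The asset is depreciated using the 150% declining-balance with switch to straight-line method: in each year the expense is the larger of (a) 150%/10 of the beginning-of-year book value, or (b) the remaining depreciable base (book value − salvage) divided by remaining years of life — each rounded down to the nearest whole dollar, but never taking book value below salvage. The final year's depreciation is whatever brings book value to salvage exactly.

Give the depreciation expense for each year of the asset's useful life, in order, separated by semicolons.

Depreciable base = $164,814 − $12,600 = $152,214.
Year 1: DB = ⌊$164,814 × 150%/10⌋ = $24,722; SL = ⌊$152,214/10⌋ = $15,221 → take DB $24,722. Book value $140,092.
Year 2: DB = ⌊$140,092 × 150%/10⌋ = $21,013; SL = ⌊$127,492/9⌋ = $14,165 → take DB $21,013. Book value $119,079.
Year 3: DB = ⌊$119,079 × 150%/10⌋ = $17,861; SL = ⌊$106,479/8⌋ = $13,309 → take DB $17,861. Book value $101,218.
Year 4: DB = ⌊$101,218 × 150%/10⌋ = $15,182; SL = ⌊$88,618/7⌋ = $12,659 → take DB $15,182. Book value $86,036.
Year 5: DB = ⌊$86,036 × 150%/10⌋ = $12,905; SL = ⌊$73,436/6⌋ = $12,239 → take DB $12,905. Book value $73,131.
Year 6: DB = ⌊$73,131 × 150%/10⌋ = $10,969; SL = ⌊$60,531/5⌋ = $12,106 → take SL $12,106. Book value $61,025.
Year 7: DB = ⌊$61,025 × 150%/10⌋ = $9,153; SL = ⌊$48,425/4⌋ = $12,106 → take SL $12,106. Book value $48,919.
Year 8: DB = ⌊$48,919 × 150%/10⌋ = $7,337; SL = ⌊$36,319/3⌋ = $12,106 → take SL $12,106. Book value $36,813.
Year 9: DB = ⌊$36,813 × 150%/10⌋ = $5,521; SL = ⌊$24,213/2⌋ = $12,106 → take SL $12,106. Book value $24,707.
Year 10 (final): $24,707 − $12,600 = $12,107. Book value $12,600.

$24,722; $21,013; $17,861; $15,182; $12,905; $12,106; $12,106; $12,106; $12,106; $12,107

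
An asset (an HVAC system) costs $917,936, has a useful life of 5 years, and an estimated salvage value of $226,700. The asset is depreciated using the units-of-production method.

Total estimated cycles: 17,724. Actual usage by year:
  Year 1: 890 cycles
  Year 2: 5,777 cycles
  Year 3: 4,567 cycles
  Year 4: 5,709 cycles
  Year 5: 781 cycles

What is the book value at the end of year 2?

$657,923

Depreciable base = $917,936 − $226,700 = $691,236.
Rate = $691,236 / 17,724 cycles = $39 per cycle.
Year 1: 890 × $39 = $34,710. Book value $883,226.
Year 2: 5,777 × $39 = $225,303. Book value $657,923.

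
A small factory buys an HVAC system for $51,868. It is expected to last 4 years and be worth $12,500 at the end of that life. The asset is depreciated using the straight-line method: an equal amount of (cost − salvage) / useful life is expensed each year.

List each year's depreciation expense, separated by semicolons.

Depreciable base = $51,868 − $12,500 = $39,368.
Annual expense = $39,368 / 4 = $9,842.
End of year 1: book value $42,026.
End of year 2: book value $32,184.
End of year 3: book value $22,342.
End of year 4: book value $12,500.

$9,842; $9,842; $9,842; $9,842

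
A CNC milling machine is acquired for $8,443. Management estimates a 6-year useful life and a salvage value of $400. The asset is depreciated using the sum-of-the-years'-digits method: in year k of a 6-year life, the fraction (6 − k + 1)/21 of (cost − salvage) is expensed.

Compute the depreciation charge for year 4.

$1,149

Depreciable base = $8,443 − $400 = $8,043.
Sum of the years' digits = 6+5+4+3+2+1 = 21.
Year 1: $8,043 × 6/21 = $2,298. Book value $6,145.
Year 2: $8,043 × 5/21 = $1,915. Book value $4,230.
Year 3: $8,043 × 4/21 = $1,532. Book value $2,698.
Year 4: $8,043 × 3/21 = $1,149. Book value $1,549.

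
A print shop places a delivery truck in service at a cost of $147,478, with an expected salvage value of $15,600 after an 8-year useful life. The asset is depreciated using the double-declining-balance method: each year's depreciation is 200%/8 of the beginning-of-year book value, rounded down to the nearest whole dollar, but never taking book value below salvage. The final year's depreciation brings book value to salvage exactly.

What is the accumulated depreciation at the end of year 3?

Depreciable base = $147,478 − $15,600 = $131,878.
Year 1: ⌊$147,478 × 200%/8⌋ = $36,869. Book value $110,609.
Year 2: ⌊$110,609 × 200%/8⌋ = $27,652. Book value $82,957.
Year 3: ⌊$82,957 × 200%/8⌋ = $20,739. Book value $62,218.
Accumulated through year 3 = $147,478 − $62,218 = $85,260.

$85,260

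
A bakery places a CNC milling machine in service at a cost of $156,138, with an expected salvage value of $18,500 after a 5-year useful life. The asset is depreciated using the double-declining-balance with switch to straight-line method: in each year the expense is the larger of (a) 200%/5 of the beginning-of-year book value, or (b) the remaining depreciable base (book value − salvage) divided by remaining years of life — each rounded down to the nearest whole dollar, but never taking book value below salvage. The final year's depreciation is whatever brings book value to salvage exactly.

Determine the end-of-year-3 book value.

Depreciable base = $156,138 − $18,500 = $137,638.
Year 1: DB = ⌊$156,138 × 200%/5⌋ = $62,455; SL = ⌊$137,638/5⌋ = $27,527 → take DB $62,455. Book value $93,683.
Year 2: DB = ⌊$93,683 × 200%/5⌋ = $37,473; SL = ⌊$75,183/4⌋ = $18,795 → take DB $37,473. Book value $56,210.
Year 3: DB = ⌊$56,210 × 200%/5⌋ = $22,484; SL = ⌊$37,710/3⌋ = $12,570 → take DB $22,484. Book value $33,726.

$33,726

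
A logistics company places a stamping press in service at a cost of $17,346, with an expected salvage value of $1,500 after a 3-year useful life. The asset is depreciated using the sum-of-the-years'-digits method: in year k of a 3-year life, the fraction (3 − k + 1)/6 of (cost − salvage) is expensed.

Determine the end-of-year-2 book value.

Depreciable base = $17,346 − $1,500 = $15,846.
Sum of the years' digits = 3+2+1 = 6.
Year 1: $15,846 × 3/6 = $7,923. Book value $9,423.
Year 2: $15,846 × 2/6 = $5,282. Book value $4,141.

$4,141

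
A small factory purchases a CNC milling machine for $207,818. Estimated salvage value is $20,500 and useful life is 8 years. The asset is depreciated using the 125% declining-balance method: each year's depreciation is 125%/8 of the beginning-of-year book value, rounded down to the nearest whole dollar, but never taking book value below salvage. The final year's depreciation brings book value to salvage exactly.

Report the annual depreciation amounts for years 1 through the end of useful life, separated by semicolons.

$32,471; $27,397; $23,117; $19,505; $16,457; $13,886; $11,716; $42,769

Depreciable base = $207,818 − $20,500 = $187,318.
Year 1: ⌊$207,818 × 125%/8⌋ = $32,471. Book value $175,347.
Year 2: ⌊$175,347 × 125%/8⌋ = $27,397. Book value $147,950.
Year 3: ⌊$147,950 × 125%/8⌋ = $23,117. Book value $124,833.
Year 4: ⌊$124,833 × 125%/8⌋ = $19,505. Book value $105,328.
Year 5: ⌊$105,328 × 125%/8⌋ = $16,457. Book value $88,871.
Year 6: ⌊$88,871 × 125%/8⌋ = $13,886. Book value $74,985.
Year 7: ⌊$74,985 × 125%/8⌋ = $11,716. Book value $63,269.
Year 8 (final): $63,269 − $20,500 = $42,769. Book value $20,500.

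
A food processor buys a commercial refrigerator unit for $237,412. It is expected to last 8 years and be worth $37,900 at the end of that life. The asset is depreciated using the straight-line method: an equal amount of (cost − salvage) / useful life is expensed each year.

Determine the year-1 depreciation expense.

$24,939

Depreciable base = $237,412 − $37,900 = $199,512.
Annual expense = $199,512 / 8 = $24,939.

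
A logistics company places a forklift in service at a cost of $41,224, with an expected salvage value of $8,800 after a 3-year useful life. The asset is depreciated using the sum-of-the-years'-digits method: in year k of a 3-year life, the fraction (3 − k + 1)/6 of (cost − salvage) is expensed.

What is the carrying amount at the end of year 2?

$14,204

Depreciable base = $41,224 − $8,800 = $32,424.
Sum of the years' digits = 3+2+1 = 6.
Year 1: $32,424 × 3/6 = $16,212. Book value $25,012.
Year 2: $32,424 × 2/6 = $10,808. Book value $14,204.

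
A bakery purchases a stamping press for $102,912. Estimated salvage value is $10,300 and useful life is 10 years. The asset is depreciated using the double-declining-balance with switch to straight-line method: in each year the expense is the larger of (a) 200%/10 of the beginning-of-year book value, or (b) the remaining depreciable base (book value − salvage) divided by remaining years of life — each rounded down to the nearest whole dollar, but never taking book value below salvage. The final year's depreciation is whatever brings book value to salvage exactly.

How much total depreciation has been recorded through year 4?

Depreciable base = $102,912 − $10,300 = $92,612.
Year 1: DB = ⌊$102,912 × 200%/10⌋ = $20,582; SL = ⌊$92,612/10⌋ = $9,261 → take DB $20,582. Book value $82,330.
Year 2: DB = ⌊$82,330 × 200%/10⌋ = $16,466; SL = ⌊$72,030/9⌋ = $8,003 → take DB $16,466. Book value $65,864.
Year 3: DB = ⌊$65,864 × 200%/10⌋ = $13,172; SL = ⌊$55,564/8⌋ = $6,945 → take DB $13,172. Book value $52,692.
Year 4: DB = ⌊$52,692 × 200%/10⌋ = $10,538; SL = ⌊$42,392/7⌋ = $6,056 → take DB $10,538. Book value $42,154.
Accumulated through year 4 = $102,912 − $42,154 = $60,758.

$60,758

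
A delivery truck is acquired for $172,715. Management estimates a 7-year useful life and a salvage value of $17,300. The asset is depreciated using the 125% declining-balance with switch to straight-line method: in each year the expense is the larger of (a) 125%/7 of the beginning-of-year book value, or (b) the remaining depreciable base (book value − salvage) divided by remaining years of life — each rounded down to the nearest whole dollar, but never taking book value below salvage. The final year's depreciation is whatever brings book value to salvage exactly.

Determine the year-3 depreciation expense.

Depreciable base = $172,715 − $17,300 = $155,415.
Year 1: DB = ⌊$172,715 × 125%/7⌋ = $30,841; SL = ⌊$155,415/7⌋ = $22,202 → take DB $30,841. Book value $141,874.
Year 2: DB = ⌊$141,874 × 125%/7⌋ = $25,334; SL = ⌊$124,574/6⌋ = $20,762 → take DB $25,334. Book value $116,540.
Year 3: DB = ⌊$116,540 × 125%/7⌋ = $20,810; SL = ⌊$99,240/5⌋ = $19,848 → take DB $20,810. Book value $95,730.

$20,810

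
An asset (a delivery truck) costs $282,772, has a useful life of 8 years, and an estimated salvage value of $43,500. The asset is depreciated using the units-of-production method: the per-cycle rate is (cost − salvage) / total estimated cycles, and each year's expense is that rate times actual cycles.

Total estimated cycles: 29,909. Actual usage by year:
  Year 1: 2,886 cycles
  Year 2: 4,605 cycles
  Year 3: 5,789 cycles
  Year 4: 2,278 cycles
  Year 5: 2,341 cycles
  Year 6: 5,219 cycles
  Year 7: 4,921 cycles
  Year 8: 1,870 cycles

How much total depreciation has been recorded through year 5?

Depreciable base = $282,772 − $43,500 = $239,272.
Rate = $239,272 / 29,909 cycles = $8 per cycle.
Year 1: 2,886 × $8 = $23,088. Book value $259,684.
Year 2: 4,605 × $8 = $36,840. Book value $222,844.
Year 3: 5,789 × $8 = $46,312. Book value $176,532.
Year 4: 2,278 × $8 = $18,224. Book value $158,308.
Year 5: 2,341 × $8 = $18,728. Book value $139,580.
Accumulated through year 5 = $282,772 − $139,580 = $143,192.

$143,192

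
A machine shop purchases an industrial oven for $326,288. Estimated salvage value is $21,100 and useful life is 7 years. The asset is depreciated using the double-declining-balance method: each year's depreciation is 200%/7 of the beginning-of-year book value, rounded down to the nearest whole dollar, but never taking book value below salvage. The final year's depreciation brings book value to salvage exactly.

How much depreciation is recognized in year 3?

$47,564

Depreciable base = $326,288 − $21,100 = $305,188.
Year 1: ⌊$326,288 × 200%/7⌋ = $93,225. Book value $233,063.
Year 2: ⌊$233,063 × 200%/7⌋ = $66,589. Book value $166,474.
Year 3: ⌊$166,474 × 200%/7⌋ = $47,564. Book value $118,910.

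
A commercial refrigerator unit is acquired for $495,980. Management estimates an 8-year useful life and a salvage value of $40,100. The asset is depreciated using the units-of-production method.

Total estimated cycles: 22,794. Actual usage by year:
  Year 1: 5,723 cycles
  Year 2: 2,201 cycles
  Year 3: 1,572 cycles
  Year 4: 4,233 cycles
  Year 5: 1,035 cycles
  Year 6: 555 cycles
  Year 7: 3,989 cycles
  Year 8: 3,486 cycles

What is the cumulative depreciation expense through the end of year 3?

$189,920

Depreciable base = $495,980 − $40,100 = $455,880.
Rate = $455,880 / 22,794 cycles = $20 per cycle.
Year 1: 5,723 × $20 = $114,460. Book value $381,520.
Year 2: 2,201 × $20 = $44,020. Book value $337,500.
Year 3: 1,572 × $20 = $31,440. Book value $306,060.
Accumulated through year 3 = $495,980 − $306,060 = $189,920.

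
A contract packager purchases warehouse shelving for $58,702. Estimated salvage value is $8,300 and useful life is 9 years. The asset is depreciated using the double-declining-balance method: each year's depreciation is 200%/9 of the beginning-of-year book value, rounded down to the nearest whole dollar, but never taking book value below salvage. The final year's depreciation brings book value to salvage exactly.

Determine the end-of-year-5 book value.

Depreciable base = $58,702 − $8,300 = $50,402.
Year 1: ⌊$58,702 × 200%/9⌋ = $13,044. Book value $45,658.
Year 2: ⌊$45,658 × 200%/9⌋ = $10,146. Book value $35,512.
Year 3: ⌊$35,512 × 200%/9⌋ = $7,891. Book value $27,621.
Year 4: ⌊$27,621 × 200%/9⌋ = $6,138. Book value $21,483.
Year 5: ⌊$21,483 × 200%/9⌋ = $4,774. Book value $16,709.

$16,709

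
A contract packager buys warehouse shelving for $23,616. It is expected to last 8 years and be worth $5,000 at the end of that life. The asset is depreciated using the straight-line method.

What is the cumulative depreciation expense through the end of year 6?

Depreciable base = $23,616 − $5,000 = $18,616.
Annual expense = $18,616 / 8 = $2,327.
End of year 1: book value $21,289.
End of year 2: book value $18,962.
End of year 3: book value $16,635.
End of year 4: book value $14,308.
End of year 5: book value $11,981.
End of year 6: book value $9,654.
Accumulated through year 6 = $23,616 − $9,654 = $13,962.

$13,962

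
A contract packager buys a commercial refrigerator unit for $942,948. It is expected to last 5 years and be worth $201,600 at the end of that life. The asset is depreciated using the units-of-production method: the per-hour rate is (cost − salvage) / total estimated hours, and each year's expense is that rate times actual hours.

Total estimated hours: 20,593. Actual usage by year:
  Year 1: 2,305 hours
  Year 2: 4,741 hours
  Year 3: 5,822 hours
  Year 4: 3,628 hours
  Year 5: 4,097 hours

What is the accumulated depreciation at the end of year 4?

Depreciable base = $942,948 − $201,600 = $741,348.
Rate = $741,348 / 20,593 hours = $36 per hour.
Year 1: 2,305 × $36 = $82,980. Book value $859,968.
Year 2: 4,741 × $36 = $170,676. Book value $689,292.
Year 3: 5,822 × $36 = $209,592. Book value $479,700.
Year 4: 3,628 × $36 = $130,608. Book value $349,092.
Accumulated through year 4 = $942,948 − $349,092 = $593,856.

$593,856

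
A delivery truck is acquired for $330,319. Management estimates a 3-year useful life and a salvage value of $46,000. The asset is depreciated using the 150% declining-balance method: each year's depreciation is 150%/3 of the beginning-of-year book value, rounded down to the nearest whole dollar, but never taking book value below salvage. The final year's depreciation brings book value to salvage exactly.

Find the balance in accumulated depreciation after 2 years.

Depreciable base = $330,319 − $46,000 = $284,319.
Year 1: ⌊$330,319 × 150%/3⌋ = $165,159. Book value $165,160.
Year 2: ⌊$165,160 × 150%/3⌋ = $82,580. Book value $82,580.
Accumulated through year 2 = $330,319 − $82,580 = $247,739.

$247,739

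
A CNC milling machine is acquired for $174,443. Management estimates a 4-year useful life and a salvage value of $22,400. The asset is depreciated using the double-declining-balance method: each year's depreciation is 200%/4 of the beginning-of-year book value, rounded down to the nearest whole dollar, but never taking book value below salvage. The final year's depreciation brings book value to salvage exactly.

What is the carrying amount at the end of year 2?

Depreciable base = $174,443 − $22,400 = $152,043.
Year 1: ⌊$174,443 × 200%/4⌋ = $87,221. Book value $87,222.
Year 2: ⌊$87,222 × 200%/4⌋ = $43,611. Book value $43,611.

$43,611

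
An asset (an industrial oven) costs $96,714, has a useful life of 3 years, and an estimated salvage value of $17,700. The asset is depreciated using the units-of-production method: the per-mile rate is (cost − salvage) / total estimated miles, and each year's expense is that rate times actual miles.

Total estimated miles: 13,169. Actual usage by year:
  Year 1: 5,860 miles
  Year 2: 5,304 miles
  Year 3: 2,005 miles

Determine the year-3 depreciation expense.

$12,030

Depreciable base = $96,714 − $17,700 = $79,014.
Rate = $79,014 / 13,169 miles = $6 per mile.
Year 1: 5,860 × $6 = $35,160. Book value $61,554.
Year 2: 5,304 × $6 = $31,824. Book value $29,730.
Year 3: 2,005 × $6 = $12,030. Book value $17,700.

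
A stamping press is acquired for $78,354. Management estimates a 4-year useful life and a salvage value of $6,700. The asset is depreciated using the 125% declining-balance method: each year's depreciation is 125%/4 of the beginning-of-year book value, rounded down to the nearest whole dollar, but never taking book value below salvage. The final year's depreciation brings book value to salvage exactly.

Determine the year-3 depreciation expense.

Depreciable base = $78,354 − $6,700 = $71,654.
Year 1: ⌊$78,354 × 125%/4⌋ = $24,485. Book value $53,869.
Year 2: ⌊$53,869 × 125%/4⌋ = $16,834. Book value $37,035.
Year 3: ⌊$37,035 × 125%/4⌋ = $11,573. Book value $25,462.

$11,573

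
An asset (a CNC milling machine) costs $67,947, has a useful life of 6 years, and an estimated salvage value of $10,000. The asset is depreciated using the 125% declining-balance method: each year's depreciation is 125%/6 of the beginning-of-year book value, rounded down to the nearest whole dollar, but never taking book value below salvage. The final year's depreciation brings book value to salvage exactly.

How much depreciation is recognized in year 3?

$8,872

Depreciable base = $67,947 − $10,000 = $57,947.
Year 1: ⌊$67,947 × 125%/6⌋ = $14,155. Book value $53,792.
Year 2: ⌊$53,792 × 125%/6⌋ = $11,206. Book value $42,586.
Year 3: ⌊$42,586 × 125%/6⌋ = $8,872. Book value $33,714.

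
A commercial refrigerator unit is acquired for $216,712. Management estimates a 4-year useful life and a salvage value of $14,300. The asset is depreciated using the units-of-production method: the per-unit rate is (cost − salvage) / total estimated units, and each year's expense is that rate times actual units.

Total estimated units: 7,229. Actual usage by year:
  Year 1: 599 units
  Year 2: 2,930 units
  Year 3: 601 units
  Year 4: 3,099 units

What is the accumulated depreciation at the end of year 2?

$98,812

Depreciable base = $216,712 − $14,300 = $202,412.
Rate = $202,412 / 7,229 units = $28 per unit.
Year 1: 599 × $28 = $16,772. Book value $199,940.
Year 2: 2,930 × $28 = $82,040. Book value $117,900.
Accumulated through year 2 = $216,712 − $117,900 = $98,812.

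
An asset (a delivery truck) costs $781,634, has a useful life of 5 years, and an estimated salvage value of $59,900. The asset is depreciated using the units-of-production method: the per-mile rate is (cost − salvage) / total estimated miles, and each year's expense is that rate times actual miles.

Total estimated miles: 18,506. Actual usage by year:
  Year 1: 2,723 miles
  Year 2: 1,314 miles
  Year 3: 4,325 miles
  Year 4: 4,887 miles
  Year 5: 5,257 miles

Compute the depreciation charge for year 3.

$168,675

Depreciable base = $781,634 − $59,900 = $721,734.
Rate = $721,734 / 18,506 miles = $39 per mile.
Year 1: 2,723 × $39 = $106,197. Book value $675,437.
Year 2: 1,314 × $39 = $51,246. Book value $624,191.
Year 3: 4,325 × $39 = $168,675. Book value $455,516.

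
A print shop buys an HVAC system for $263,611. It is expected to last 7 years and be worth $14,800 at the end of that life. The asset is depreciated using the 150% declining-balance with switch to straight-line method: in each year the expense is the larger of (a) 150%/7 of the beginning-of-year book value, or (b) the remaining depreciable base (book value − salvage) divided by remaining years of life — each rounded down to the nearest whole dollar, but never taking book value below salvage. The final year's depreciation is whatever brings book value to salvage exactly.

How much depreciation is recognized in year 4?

$28,267

Depreciable base = $263,611 − $14,800 = $248,811.
Year 1: DB = ⌊$263,611 × 150%/7⌋ = $56,488; SL = ⌊$248,811/7⌋ = $35,544 → take DB $56,488. Book value $207,123.
Year 2: DB = ⌊$207,123 × 150%/7⌋ = $44,383; SL = ⌊$192,323/6⌋ = $32,053 → take DB $44,383. Book value $162,740.
Year 3: DB = ⌊$162,740 × 150%/7⌋ = $34,872; SL = ⌊$147,940/5⌋ = $29,588 → take DB $34,872. Book value $127,868.
Year 4: DB = ⌊$127,868 × 150%/7⌋ = $27,400; SL = ⌊$113,068/4⌋ = $28,267 → take SL $28,267. Book value $99,601.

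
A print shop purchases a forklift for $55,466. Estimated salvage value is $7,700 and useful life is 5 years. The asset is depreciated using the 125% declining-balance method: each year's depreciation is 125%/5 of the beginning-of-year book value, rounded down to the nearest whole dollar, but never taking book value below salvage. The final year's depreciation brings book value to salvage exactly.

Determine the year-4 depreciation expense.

$5,850

Depreciable base = $55,466 − $7,700 = $47,766.
Year 1: ⌊$55,466 × 125%/5⌋ = $13,866. Book value $41,600.
Year 2: ⌊$41,600 × 125%/5⌋ = $10,400. Book value $31,200.
Year 3: ⌊$31,200 × 125%/5⌋ = $7,800. Book value $23,400.
Year 4: ⌊$23,400 × 125%/5⌋ = $5,850. Book value $17,550.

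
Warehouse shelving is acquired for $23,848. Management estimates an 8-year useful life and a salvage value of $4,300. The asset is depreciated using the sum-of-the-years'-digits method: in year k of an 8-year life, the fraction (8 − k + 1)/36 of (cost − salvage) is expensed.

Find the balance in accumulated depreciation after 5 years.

$16,290

Depreciable base = $23,848 − $4,300 = $19,548.
Sum of the years' digits = 8+7+6+5+4+3+2+1 = 36.
Year 1: $19,548 × 8/36 = $4,344. Book value $19,504.
Year 2: $19,548 × 7/36 = $3,801. Book value $15,703.
Year 3: $19,548 × 6/36 = $3,258. Book value $12,445.
Year 4: $19,548 × 5/36 = $2,715. Book value $9,730.
Year 5: $19,548 × 4/36 = $2,172. Book value $7,558.
Accumulated through year 5 = $23,848 − $7,558 = $16,290.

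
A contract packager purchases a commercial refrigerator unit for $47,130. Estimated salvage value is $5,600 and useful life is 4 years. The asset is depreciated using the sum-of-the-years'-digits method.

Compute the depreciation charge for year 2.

$12,459

Depreciable base = $47,130 − $5,600 = $41,530.
Sum of the years' digits = 4+3+2+1 = 10.
Year 1: $41,530 × 4/10 = $16,612. Book value $30,518.
Year 2: $41,530 × 3/10 = $12,459. Book value $18,059.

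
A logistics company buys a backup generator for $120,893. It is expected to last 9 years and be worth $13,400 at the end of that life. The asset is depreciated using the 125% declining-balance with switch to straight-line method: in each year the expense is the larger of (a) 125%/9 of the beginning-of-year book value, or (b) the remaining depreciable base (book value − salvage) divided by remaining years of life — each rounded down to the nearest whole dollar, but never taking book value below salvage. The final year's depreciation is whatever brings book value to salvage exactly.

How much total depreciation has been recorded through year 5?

Depreciable base = $120,893 − $13,400 = $107,493.
Year 1: DB = ⌊$120,893 × 125%/9⌋ = $16,790; SL = ⌊$107,493/9⌋ = $11,943 → take DB $16,790. Book value $104,103.
Year 2: DB = ⌊$104,103 × 125%/9⌋ = $14,458; SL = ⌊$90,703/8⌋ = $11,337 → take DB $14,458. Book value $89,645.
Year 3: DB = ⌊$89,645 × 125%/9⌋ = $12,450; SL = ⌊$76,245/7⌋ = $10,892 → take DB $12,450. Book value $77,195.
Year 4: DB = ⌊$77,195 × 125%/9⌋ = $10,721; SL = ⌊$63,795/6⌋ = $10,632 → take DB $10,721. Book value $66,474.
Year 5: DB = ⌊$66,474 × 125%/9⌋ = $9,232; SL = ⌊$53,074/5⌋ = $10,614 → take SL $10,614. Book value $55,860.
Accumulated through year 5 = $120,893 − $55,860 = $65,033.

$65,033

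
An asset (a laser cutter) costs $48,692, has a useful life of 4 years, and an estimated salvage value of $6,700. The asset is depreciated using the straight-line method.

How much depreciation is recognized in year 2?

$10,498

Depreciable base = $48,692 − $6,700 = $41,992.
Annual expense = $41,992 / 4 = $10,498.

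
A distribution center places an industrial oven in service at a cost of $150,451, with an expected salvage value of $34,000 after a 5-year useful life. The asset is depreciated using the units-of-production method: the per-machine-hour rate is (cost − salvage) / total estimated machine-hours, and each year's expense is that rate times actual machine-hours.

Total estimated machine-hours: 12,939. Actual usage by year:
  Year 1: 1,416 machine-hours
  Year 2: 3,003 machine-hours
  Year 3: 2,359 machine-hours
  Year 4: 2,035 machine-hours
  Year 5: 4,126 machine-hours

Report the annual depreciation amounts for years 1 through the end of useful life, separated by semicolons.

Depreciable base = $150,451 − $34,000 = $116,451.
Rate = $116,451 / 12,939 machine-hours = $9 per machine-hour.
Year 1: 1,416 × $9 = $12,744. Book value $137,707.
Year 2: 3,003 × $9 = $27,027. Book value $110,680.
Year 3: 2,359 × $9 = $21,231. Book value $89,449.
Year 4: 2,035 × $9 = $18,315. Book value $71,134.
Year 5: 4,126 × $9 = $37,134. Book value $34,000.

$12,744; $27,027; $21,231; $18,315; $37,134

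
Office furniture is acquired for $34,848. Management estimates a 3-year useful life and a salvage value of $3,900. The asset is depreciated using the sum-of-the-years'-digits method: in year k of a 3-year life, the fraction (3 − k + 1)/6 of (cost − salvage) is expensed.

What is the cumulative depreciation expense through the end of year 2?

Depreciable base = $34,848 − $3,900 = $30,948.
Sum of the years' digits = 3+2+1 = 6.
Year 1: $30,948 × 3/6 = $15,474. Book value $19,374.
Year 2: $30,948 × 2/6 = $10,316. Book value $9,058.
Accumulated through year 2 = $34,848 − $9,058 = $25,790.

$25,790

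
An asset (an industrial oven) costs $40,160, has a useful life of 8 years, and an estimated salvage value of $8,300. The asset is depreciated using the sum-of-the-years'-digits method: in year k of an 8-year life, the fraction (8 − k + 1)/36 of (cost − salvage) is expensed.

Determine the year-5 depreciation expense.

$3,540

Depreciable base = $40,160 − $8,300 = $31,860.
Sum of the years' digits = 8+7+6+5+4+3+2+1 = 36.
Year 1: $31,860 × 8/36 = $7,080. Book value $33,080.
Year 2: $31,860 × 7/36 = $6,195. Book value $26,885.
Year 3: $31,860 × 6/36 = $5,310. Book value $21,575.
Year 4: $31,860 × 5/36 = $4,425. Book value $17,150.
Year 5: $31,860 × 4/36 = $3,540. Book value $13,610.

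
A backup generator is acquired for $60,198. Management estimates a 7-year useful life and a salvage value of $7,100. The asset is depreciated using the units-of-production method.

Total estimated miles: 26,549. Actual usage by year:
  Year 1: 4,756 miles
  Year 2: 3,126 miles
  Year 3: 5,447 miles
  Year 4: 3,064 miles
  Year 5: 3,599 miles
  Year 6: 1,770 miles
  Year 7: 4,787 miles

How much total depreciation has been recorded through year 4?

$32,786

Depreciable base = $60,198 − $7,100 = $53,098.
Rate = $53,098 / 26,549 miles = $2 per mile.
Year 1: 4,756 × $2 = $9,512. Book value $50,686.
Year 2: 3,126 × $2 = $6,252. Book value $44,434.
Year 3: 5,447 × $2 = $10,894. Book value $33,540.
Year 4: 3,064 × $2 = $6,128. Book value $27,412.
Accumulated through year 4 = $60,198 − $27,412 = $32,786.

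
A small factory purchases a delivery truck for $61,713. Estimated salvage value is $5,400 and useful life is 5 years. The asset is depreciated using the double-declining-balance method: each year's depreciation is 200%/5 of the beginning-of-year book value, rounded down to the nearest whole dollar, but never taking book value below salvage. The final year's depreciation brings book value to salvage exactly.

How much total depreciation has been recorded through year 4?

$53,714

Depreciable base = $61,713 − $5,400 = $56,313.
Year 1: ⌊$61,713 × 200%/5⌋ = $24,685. Book value $37,028.
Year 2: ⌊$37,028 × 200%/5⌋ = $14,811. Book value $22,217.
Year 3: ⌊$22,217 × 200%/5⌋ = $8,886. Book value $13,331.
Year 4: ⌊$13,331 × 200%/5⌋ = $5,332. Book value $7,999.
Accumulated through year 4 = $61,713 − $7,999 = $53,714.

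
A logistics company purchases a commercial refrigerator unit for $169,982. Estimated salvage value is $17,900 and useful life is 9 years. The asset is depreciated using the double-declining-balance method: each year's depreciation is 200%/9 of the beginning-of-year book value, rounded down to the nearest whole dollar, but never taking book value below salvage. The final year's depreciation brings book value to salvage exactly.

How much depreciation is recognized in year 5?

$13,823

Depreciable base = $169,982 − $17,900 = $152,082.
Year 1: ⌊$169,982 × 200%/9⌋ = $37,773. Book value $132,209.
Year 2: ⌊$132,209 × 200%/9⌋ = $29,379. Book value $102,830.
Year 3: ⌊$102,830 × 200%/9⌋ = $22,851. Book value $79,979.
Year 4: ⌊$79,979 × 200%/9⌋ = $17,773. Book value $62,206.
Year 5: ⌊$62,206 × 200%/9⌋ = $13,823. Book value $48,383.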